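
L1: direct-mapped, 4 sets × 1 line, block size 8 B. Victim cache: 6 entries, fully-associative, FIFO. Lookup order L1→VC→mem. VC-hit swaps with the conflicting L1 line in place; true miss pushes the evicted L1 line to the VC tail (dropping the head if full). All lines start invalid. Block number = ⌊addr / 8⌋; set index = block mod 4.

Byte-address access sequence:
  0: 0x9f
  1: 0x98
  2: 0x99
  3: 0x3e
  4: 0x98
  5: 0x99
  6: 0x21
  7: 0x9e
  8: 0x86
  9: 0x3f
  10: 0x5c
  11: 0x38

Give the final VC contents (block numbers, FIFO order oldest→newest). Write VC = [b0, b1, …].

0: 0x9f (blk 19, set 3) → MISS  vc=[]
1: 0x98 (blk 19, set 3) → L1-HIT  vc=[]
2: 0x99 (blk 19, set 3) → L1-HIT  vc=[]
3: 0x3e (blk 7, set 3) → MISS  vc=[19]
4: 0x98 (blk 19, set 3) → VC-HIT  vc=[7]
5: 0x99 (blk 19, set 3) → L1-HIT  vc=[7]
6: 0x21 (blk 4, set 0) → MISS  vc=[7]
7: 0x9e (blk 19, set 3) → L1-HIT  vc=[7]
8: 0x86 (blk 16, set 0) → MISS  vc=[7, 4]
9: 0x3f (blk 7, set 3) → VC-HIT  vc=[19, 4]
10: 0x5c (blk 11, set 3) → MISS  vc=[19, 4, 7]
11: 0x38 (blk 7, set 3) → VC-HIT  vc=[19, 4, 11]

VC = [19, 4, 11]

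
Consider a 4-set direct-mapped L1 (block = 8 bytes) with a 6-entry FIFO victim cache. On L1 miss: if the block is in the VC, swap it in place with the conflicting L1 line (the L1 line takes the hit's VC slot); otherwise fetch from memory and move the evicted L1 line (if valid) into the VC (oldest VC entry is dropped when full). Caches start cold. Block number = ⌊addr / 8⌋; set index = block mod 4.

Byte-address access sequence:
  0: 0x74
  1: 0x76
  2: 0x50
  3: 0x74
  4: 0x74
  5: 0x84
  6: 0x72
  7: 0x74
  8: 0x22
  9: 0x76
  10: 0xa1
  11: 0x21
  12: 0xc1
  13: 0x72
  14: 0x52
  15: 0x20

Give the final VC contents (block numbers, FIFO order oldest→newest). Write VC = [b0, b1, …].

VC = [14, 16, 20, 24]

0: 0x74 (blk 14, set 2) → MISS  vc=[]
1: 0x76 (blk 14, set 2) → L1-HIT  vc=[]
2: 0x50 (blk 10, set 2) → MISS  vc=[14]
3: 0x74 (blk 14, set 2) → VC-HIT  vc=[10]
4: 0x74 (blk 14, set 2) → L1-HIT  vc=[10]
5: 0x84 (blk 16, set 0) → MISS  vc=[10]
6: 0x72 (blk 14, set 2) → L1-HIT  vc=[10]
7: 0x74 (blk 14, set 2) → L1-HIT  vc=[10]
8: 0x22 (blk 4, set 0) → MISS  vc=[10, 16]
9: 0x76 (blk 14, set 2) → L1-HIT  vc=[10, 16]
10: 0xa1 (blk 20, set 0) → MISS  vc=[10, 16, 4]
11: 0x21 (blk 4, set 0) → VC-HIT  vc=[10, 16, 20]
12: 0xc1 (blk 24, set 0) → MISS  vc=[10, 16, 20, 4]
13: 0x72 (blk 14, set 2) → L1-HIT  vc=[10, 16, 20, 4]
14: 0x52 (blk 10, set 2) → VC-HIT  vc=[14, 16, 20, 4]
15: 0x20 (blk 4, set 0) → VC-HIT  vc=[14, 16, 20, 24]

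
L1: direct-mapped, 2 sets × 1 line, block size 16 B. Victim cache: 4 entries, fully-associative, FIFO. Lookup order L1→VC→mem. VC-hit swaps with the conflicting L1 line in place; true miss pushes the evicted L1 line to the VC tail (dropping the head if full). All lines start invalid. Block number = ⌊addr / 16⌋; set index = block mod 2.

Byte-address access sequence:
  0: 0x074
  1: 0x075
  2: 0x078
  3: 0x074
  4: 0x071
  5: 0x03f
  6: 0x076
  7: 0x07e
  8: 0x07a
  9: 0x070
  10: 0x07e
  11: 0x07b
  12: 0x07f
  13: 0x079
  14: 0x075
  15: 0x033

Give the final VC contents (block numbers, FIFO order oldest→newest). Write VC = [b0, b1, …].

VC = [7]

0: 0x74 (blk 7, set 1) → MISS  vc=[]
1: 0x75 (blk 7, set 1) → L1-HIT  vc=[]
2: 0x78 (blk 7, set 1) → L1-HIT  vc=[]
3: 0x74 (blk 7, set 1) → L1-HIT  vc=[]
4: 0x71 (blk 7, set 1) → L1-HIT  vc=[]
5: 0x3f (blk 3, set 1) → MISS  vc=[7]
6: 0x76 (blk 7, set 1) → VC-HIT  vc=[3]
7: 0x7e (blk 7, set 1) → L1-HIT  vc=[3]
8: 0x7a (blk 7, set 1) → L1-HIT  vc=[3]
9: 0x70 (blk 7, set 1) → L1-HIT  vc=[3]
10: 0x7e (blk 7, set 1) → L1-HIT  vc=[3]
11: 0x7b (blk 7, set 1) → L1-HIT  vc=[3]
12: 0x7f (blk 7, set 1) → L1-HIT  vc=[3]
13: 0x79 (blk 7, set 1) → L1-HIT  vc=[3]
14: 0x75 (blk 7, set 1) → L1-HIT  vc=[3]
15: 0x33 (blk 3, set 1) → VC-HIT  vc=[7]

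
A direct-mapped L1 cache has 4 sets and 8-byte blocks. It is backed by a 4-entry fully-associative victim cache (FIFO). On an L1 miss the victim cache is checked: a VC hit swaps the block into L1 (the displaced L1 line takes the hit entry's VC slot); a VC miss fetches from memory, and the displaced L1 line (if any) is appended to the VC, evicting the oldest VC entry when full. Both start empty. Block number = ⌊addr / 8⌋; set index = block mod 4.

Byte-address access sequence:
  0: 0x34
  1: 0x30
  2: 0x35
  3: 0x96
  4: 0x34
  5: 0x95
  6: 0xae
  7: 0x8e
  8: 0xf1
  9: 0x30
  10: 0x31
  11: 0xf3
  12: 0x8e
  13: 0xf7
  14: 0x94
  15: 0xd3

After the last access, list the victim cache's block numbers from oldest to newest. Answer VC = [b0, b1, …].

VC = [6, 21, 30, 18]

  [0] addr=0x34 blk=6 s=2: MISS | VC []
  [1] addr=0x30 blk=6 s=2: L1-HIT | VC []
  [2] addr=0x35 blk=6 s=2: L1-HIT | VC []
  [3] addr=0x96 blk=18 s=2: MISS | VC [6]
  [4] addr=0x34 blk=6 s=2: VC-HIT | VC [18]
  [5] addr=0x95 blk=18 s=2: VC-HIT | VC [6]
  [6] addr=0xae blk=21 s=1: MISS | VC [6]
  [7] addr=0x8e blk=17 s=1: MISS | VC [6, 21]
  [8] addr=0xf1 blk=30 s=2: MISS | VC [6, 21, 18]
  [9] addr=0x30 blk=6 s=2: VC-HIT | VC [30, 21, 18]
  [10] addr=0x31 blk=6 s=2: L1-HIT | VC [30, 21, 18]
  [11] addr=0xf3 blk=30 s=2: VC-HIT | VC [6, 21, 18]
  [12] addr=0x8e blk=17 s=1: L1-HIT | VC [6, 21, 18]
  [13] addr=0xf7 blk=30 s=2: L1-HIT | VC [6, 21, 18]
  [14] addr=0x94 blk=18 s=2: VC-HIT | VC [6, 21, 30]
  [15] addr=0xd3 blk=26 s=2: MISS | VC [6, 21, 30, 18]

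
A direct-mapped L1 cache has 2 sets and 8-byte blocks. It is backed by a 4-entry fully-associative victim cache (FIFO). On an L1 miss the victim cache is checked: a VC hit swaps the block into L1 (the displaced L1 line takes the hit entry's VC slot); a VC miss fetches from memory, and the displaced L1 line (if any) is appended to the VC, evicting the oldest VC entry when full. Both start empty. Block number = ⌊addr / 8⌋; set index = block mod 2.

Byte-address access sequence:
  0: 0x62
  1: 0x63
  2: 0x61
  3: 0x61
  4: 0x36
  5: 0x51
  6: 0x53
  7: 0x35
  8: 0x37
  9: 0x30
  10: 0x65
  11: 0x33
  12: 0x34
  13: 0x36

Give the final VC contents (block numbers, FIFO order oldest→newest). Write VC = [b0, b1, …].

VC = [12, 10]

#0 0x62→b12/s0 MISS; vc=[]
#1 0x63→b12/s0 L1-HIT; vc=[]
#2 0x61→b12/s0 L1-HIT; vc=[]
#3 0x61→b12/s0 L1-HIT; vc=[]
#4 0x36→b6/s0 MISS; vc=[12]
#5 0x51→b10/s0 MISS; vc=[12,6]
#6 0x53→b10/s0 L1-HIT; vc=[12,6]
#7 0x35→b6/s0 VC-HIT; vc=[12,10]
#8 0x37→b6/s0 L1-HIT; vc=[12,10]
#9 0x30→b6/s0 L1-HIT; vc=[12,10]
#10 0x65→b12/s0 VC-HIT; vc=[6,10]
#11 0x33→b6/s0 VC-HIT; vc=[12,10]
#12 0x34→b6/s0 L1-HIT; vc=[12,10]
#13 0x36→b6/s0 L1-HIT; vc=[12,10]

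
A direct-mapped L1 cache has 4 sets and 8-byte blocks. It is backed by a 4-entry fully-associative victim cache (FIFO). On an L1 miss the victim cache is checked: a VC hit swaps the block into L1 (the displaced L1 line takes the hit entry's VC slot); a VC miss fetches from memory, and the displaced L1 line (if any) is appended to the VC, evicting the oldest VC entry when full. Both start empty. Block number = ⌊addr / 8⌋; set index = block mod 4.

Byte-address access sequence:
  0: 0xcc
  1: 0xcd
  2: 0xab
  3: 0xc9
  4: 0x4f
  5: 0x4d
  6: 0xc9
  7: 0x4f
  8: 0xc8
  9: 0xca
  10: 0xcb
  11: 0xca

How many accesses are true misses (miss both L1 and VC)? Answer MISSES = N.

0: 0xcc (blk 25, set 1) → MISS  vc=[]
1: 0xcd (blk 25, set 1) → L1-HIT  vc=[]
2: 0xab (blk 21, set 1) → MISS  vc=[25]
3: 0xc9 (blk 25, set 1) → VC-HIT  vc=[21]
4: 0x4f (blk 9, set 1) → MISS  vc=[21, 25]
5: 0x4d (blk 9, set 1) → L1-HIT  vc=[21, 25]
6: 0xc9 (blk 25, set 1) → VC-HIT  vc=[21, 9]
7: 0x4f (blk 9, set 1) → VC-HIT  vc=[21, 25]
8: 0xc8 (blk 25, set 1) → VC-HIT  vc=[21, 9]
9: 0xca (blk 25, set 1) → L1-HIT  vc=[21, 9]
10: 0xcb (blk 25, set 1) → L1-HIT  vc=[21, 9]
11: 0xca (blk 25, set 1) → L1-HIT  vc=[21, 9]

MISSES = 3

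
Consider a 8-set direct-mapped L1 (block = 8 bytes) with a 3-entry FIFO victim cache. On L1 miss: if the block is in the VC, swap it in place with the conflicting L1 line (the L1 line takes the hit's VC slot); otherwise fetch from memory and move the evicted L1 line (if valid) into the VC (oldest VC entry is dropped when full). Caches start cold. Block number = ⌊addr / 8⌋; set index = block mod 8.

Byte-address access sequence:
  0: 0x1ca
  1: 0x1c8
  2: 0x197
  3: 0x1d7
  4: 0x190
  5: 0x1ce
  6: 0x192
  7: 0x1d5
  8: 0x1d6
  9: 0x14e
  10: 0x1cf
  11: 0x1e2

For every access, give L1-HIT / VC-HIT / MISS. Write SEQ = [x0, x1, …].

SEQ = [MISS, L1-HIT, MISS, MISS, VC-HIT, L1-HIT, L1-HIT, VC-HIT, L1-HIT, MISS, VC-HIT, MISS]

0: 0x1ca (blk 57, set 1) → MISS  vc=[]
1: 0x1c8 (blk 57, set 1) → L1-HIT  vc=[]
2: 0x197 (blk 50, set 2) → MISS  vc=[]
3: 0x1d7 (blk 58, set 2) → MISS  vc=[50]
4: 0x190 (blk 50, set 2) → VC-HIT  vc=[58]
5: 0x1ce (blk 57, set 1) → L1-HIT  vc=[58]
6: 0x192 (blk 50, set 2) → L1-HIT  vc=[58]
7: 0x1d5 (blk 58, set 2) → VC-HIT  vc=[50]
8: 0x1d6 (blk 58, set 2) → L1-HIT  vc=[50]
9: 0x14e (blk 41, set 1) → MISS  vc=[50, 57]
10: 0x1cf (blk 57, set 1) → VC-HIT  vc=[50, 41]
11: 0x1e2 (blk 60, set 4) → MISS  vc=[50, 41]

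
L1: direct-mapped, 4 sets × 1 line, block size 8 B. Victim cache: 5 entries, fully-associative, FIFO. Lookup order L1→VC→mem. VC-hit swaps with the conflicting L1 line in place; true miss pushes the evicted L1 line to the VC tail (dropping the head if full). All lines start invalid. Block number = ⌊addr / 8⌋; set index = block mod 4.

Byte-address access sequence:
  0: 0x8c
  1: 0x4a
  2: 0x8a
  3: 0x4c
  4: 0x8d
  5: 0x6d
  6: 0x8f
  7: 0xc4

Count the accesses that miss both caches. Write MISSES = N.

0: 0x8c (blk 17, set 1) → MISS  vc=[]
1: 0x4a (blk 9, set 1) → MISS  vc=[17]
2: 0x8a (blk 17, set 1) → VC-HIT  vc=[9]
3: 0x4c (blk 9, set 1) → VC-HIT  vc=[17]
4: 0x8d (blk 17, set 1) → VC-HIT  vc=[9]
5: 0x6d (blk 13, set 1) → MISS  vc=[9, 17]
6: 0x8f (blk 17, set 1) → VC-HIT  vc=[9, 13]
7: 0xc4 (blk 24, set 0) → MISS  vc=[9, 13]

MISSES = 4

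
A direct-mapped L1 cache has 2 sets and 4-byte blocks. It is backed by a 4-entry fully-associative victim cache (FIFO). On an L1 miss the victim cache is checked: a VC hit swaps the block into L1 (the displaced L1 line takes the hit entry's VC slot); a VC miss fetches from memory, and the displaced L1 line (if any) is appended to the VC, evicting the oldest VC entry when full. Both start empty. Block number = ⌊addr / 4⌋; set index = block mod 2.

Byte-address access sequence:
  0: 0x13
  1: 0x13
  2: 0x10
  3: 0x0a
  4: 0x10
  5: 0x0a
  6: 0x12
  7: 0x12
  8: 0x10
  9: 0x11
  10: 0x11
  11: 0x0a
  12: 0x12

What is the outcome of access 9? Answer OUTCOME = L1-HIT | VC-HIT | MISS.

OUTCOME = L1-HIT

  [0] addr=0x13 blk=4 s=0: MISS | VC []
  [1] addr=0x13 blk=4 s=0: L1-HIT | VC []
  [2] addr=0x10 blk=4 s=0: L1-HIT | VC []
  [3] addr=0xa blk=2 s=0: MISS | VC [4]
  [4] addr=0x10 blk=4 s=0: VC-HIT | VC [2]
  [5] addr=0xa blk=2 s=0: VC-HIT | VC [4]
  [6] addr=0x12 blk=4 s=0: VC-HIT | VC [2]
  [7] addr=0x12 blk=4 s=0: L1-HIT | VC [2]
  [8] addr=0x10 blk=4 s=0: L1-HIT | VC [2]
  [9] addr=0x11 blk=4 s=0: L1-HIT | VC [2]
  [10] addr=0x11 blk=4 s=0: L1-HIT | VC [2]
  [11] addr=0xa blk=2 s=0: VC-HIT | VC [4]
  [12] addr=0x12 blk=4 s=0: VC-HIT | VC [2]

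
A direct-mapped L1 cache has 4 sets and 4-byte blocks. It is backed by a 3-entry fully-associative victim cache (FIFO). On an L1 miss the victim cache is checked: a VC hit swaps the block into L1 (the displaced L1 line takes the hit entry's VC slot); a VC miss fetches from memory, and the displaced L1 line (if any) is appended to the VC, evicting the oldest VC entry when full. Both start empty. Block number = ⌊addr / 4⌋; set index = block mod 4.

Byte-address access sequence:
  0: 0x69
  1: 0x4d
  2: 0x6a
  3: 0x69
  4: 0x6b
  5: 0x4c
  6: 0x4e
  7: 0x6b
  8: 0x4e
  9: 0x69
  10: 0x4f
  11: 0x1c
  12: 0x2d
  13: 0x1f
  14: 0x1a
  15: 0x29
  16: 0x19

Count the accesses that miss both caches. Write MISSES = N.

MISSES = 6

0: 0x69 (blk 26, set 2) → MISS  vc=[]
1: 0x4d (blk 19, set 3) → MISS  vc=[]
2: 0x6a (blk 26, set 2) → L1-HIT  vc=[]
3: 0x69 (blk 26, set 2) → L1-HIT  vc=[]
4: 0x6b (blk 26, set 2) → L1-HIT  vc=[]
5: 0x4c (blk 19, set 3) → L1-HIT  vc=[]
6: 0x4e (blk 19, set 3) → L1-HIT  vc=[]
7: 0x6b (blk 26, set 2) → L1-HIT  vc=[]
8: 0x4e (blk 19, set 3) → L1-HIT  vc=[]
9: 0x69 (blk 26, set 2) → L1-HIT  vc=[]
10: 0x4f (blk 19, set 3) → L1-HIT  vc=[]
11: 0x1c (blk 7, set 3) → MISS  vc=[19]
12: 0x2d (blk 11, set 3) → MISS  vc=[19, 7]
13: 0x1f (blk 7, set 3) → VC-HIT  vc=[19, 11]
14: 0x1a (blk 6, set 2) → MISS  vc=[19, 11, 26]
15: 0x29 (blk 10, set 2) → MISS  vc=[11, 26, 6]
16: 0x19 (blk 6, set 2) → VC-HIT  vc=[11, 26, 10]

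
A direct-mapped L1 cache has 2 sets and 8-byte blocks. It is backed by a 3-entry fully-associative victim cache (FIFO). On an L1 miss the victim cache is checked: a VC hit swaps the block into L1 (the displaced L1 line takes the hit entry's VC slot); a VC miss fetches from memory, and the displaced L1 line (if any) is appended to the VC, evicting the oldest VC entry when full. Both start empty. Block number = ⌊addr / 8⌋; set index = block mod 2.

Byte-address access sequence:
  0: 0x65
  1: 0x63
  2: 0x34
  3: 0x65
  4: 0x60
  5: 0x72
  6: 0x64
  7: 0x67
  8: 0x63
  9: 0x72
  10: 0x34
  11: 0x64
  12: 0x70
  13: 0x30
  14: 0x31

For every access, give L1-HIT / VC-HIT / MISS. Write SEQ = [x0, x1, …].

SEQ = [MISS, L1-HIT, MISS, VC-HIT, L1-HIT, MISS, VC-HIT, L1-HIT, L1-HIT, VC-HIT, VC-HIT, VC-HIT, VC-HIT, VC-HIT, L1-HIT]

0: 0x65 (blk 12, set 0) → MISS  vc=[]
1: 0x63 (blk 12, set 0) → L1-HIT  vc=[]
2: 0x34 (blk 6, set 0) → MISS  vc=[12]
3: 0x65 (blk 12, set 0) → VC-HIT  vc=[6]
4: 0x60 (blk 12, set 0) → L1-HIT  vc=[6]
5: 0x72 (blk 14, set 0) → MISS  vc=[6, 12]
6: 0x64 (blk 12, set 0) → VC-HIT  vc=[6, 14]
7: 0x67 (blk 12, set 0) → L1-HIT  vc=[6, 14]
8: 0x63 (blk 12, set 0) → L1-HIT  vc=[6, 14]
9: 0x72 (blk 14, set 0) → VC-HIT  vc=[6, 12]
10: 0x34 (blk 6, set 0) → VC-HIT  vc=[14, 12]
11: 0x64 (blk 12, set 0) → VC-HIT  vc=[14, 6]
12: 0x70 (blk 14, set 0) → VC-HIT  vc=[12, 6]
13: 0x30 (blk 6, set 0) → VC-HIT  vc=[12, 14]
14: 0x31 (blk 6, set 0) → L1-HIT  vc=[12, 14]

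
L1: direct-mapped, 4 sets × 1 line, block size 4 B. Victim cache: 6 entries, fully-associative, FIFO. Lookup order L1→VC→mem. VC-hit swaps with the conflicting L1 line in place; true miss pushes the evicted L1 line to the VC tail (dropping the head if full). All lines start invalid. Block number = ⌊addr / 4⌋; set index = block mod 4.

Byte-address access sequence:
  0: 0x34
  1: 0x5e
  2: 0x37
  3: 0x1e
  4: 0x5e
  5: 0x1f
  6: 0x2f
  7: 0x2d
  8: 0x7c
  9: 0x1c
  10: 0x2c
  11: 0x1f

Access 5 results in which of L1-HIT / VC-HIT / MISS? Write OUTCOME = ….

  [0] addr=0x34 blk=13 s=1: MISS | VC []
  [1] addr=0x5e blk=23 s=3: MISS | VC []
  [2] addr=0x37 blk=13 s=1: L1-HIT | VC []
  [3] addr=0x1e blk=7 s=3: MISS | VC [23]
  [4] addr=0x5e blk=23 s=3: VC-HIT | VC [7]
  [5] addr=0x1f blk=7 s=3: VC-HIT | VC [23]
  [6] addr=0x2f blk=11 s=3: MISS | VC [23, 7]
  [7] addr=0x2d blk=11 s=3: L1-HIT | VC [23, 7]
  [8] addr=0x7c blk=31 s=3: MISS | VC [23, 7, 11]
  [9] addr=0x1c blk=7 s=3: VC-HIT | VC [23, 31, 11]
  [10] addr=0x2c blk=11 s=3: VC-HIT | VC [23, 31, 7]
  [11] addr=0x1f blk=7 s=3: VC-HIT | VC [23, 31, 11]

OUTCOME = VC-HIT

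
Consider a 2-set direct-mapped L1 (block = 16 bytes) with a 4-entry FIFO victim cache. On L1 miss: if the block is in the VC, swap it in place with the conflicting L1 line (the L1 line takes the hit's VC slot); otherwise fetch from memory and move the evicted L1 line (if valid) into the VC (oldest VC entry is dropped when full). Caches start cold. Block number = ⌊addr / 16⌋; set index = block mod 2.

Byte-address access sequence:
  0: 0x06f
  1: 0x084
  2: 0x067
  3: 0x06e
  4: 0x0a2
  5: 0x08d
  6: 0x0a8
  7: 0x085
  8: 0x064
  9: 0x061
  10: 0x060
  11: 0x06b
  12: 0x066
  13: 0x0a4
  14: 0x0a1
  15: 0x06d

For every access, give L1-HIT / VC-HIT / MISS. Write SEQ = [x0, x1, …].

0: 0x6f (blk 6, set 0) → MISS  vc=[]
1: 0x84 (blk 8, set 0) → MISS  vc=[6]
2: 0x67 (blk 6, set 0) → VC-HIT  vc=[8]
3: 0x6e (blk 6, set 0) → L1-HIT  vc=[8]
4: 0xa2 (blk 10, set 0) → MISS  vc=[8, 6]
5: 0x8d (blk 8, set 0) → VC-HIT  vc=[10, 6]
6: 0xa8 (blk 10, set 0) → VC-HIT  vc=[8, 6]
7: 0x85 (blk 8, set 0) → VC-HIT  vc=[10, 6]
8: 0x64 (blk 6, set 0) → VC-HIT  vc=[10, 8]
9: 0x61 (blk 6, set 0) → L1-HIT  vc=[10, 8]
10: 0x60 (blk 6, set 0) → L1-HIT  vc=[10, 8]
11: 0x6b (blk 6, set 0) → L1-HIT  vc=[10, 8]
12: 0x66 (blk 6, set 0) → L1-HIT  vc=[10, 8]
13: 0xa4 (blk 10, set 0) → VC-HIT  vc=[6, 8]
14: 0xa1 (blk 10, set 0) → L1-HIT  vc=[6, 8]
15: 0x6d (blk 6, set 0) → VC-HIT  vc=[10, 8]

SEQ = [MISS, MISS, VC-HIT, L1-HIT, MISS, VC-HIT, VC-HIT, VC-HIT, VC-HIT, L1-HIT, L1-HIT, L1-HIT, L1-HIT, VC-HIT, L1-HIT, VC-HIT]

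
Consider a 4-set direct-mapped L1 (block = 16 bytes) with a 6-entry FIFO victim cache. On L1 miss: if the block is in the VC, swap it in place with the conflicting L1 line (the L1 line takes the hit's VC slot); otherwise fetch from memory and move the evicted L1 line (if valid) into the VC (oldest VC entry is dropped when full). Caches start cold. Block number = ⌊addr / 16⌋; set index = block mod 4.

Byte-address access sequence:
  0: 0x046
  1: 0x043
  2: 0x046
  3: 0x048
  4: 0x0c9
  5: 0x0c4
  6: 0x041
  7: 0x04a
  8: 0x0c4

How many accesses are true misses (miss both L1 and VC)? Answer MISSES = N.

MISSES = 2

  [0] addr=0x46 blk=4 s=0: MISS | VC []
  [1] addr=0x43 blk=4 s=0: L1-HIT | VC []
  [2] addr=0x46 blk=4 s=0: L1-HIT | VC []
  [3] addr=0x48 blk=4 s=0: L1-HIT | VC []
  [4] addr=0xc9 blk=12 s=0: MISS | VC [4]
  [5] addr=0xc4 blk=12 s=0: L1-HIT | VC [4]
  [6] addr=0x41 blk=4 s=0: VC-HIT | VC [12]
  [7] addr=0x4a blk=4 s=0: L1-HIT | VC [12]
  [8] addr=0xc4 blk=12 s=0: VC-HIT | VC [4]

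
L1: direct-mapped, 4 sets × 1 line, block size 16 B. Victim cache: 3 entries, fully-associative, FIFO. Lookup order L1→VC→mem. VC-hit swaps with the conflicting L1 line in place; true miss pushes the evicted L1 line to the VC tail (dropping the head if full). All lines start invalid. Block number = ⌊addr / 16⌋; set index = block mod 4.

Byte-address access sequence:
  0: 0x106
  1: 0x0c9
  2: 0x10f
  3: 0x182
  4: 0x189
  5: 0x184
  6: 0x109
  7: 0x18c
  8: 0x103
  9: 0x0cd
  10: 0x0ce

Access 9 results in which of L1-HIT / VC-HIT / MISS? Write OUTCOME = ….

  [0] addr=0x106 blk=16 s=0: MISS | VC []
  [1] addr=0xc9 blk=12 s=0: MISS | VC [16]
  [2] addr=0x10f blk=16 s=0: VC-HIT | VC [12]
  [3] addr=0x182 blk=24 s=0: MISS | VC [12, 16]
  [4] addr=0x189 blk=24 s=0: L1-HIT | VC [12, 16]
  [5] addr=0x184 blk=24 s=0: L1-HIT | VC [12, 16]
  [6] addr=0x109 blk=16 s=0: VC-HIT | VC [12, 24]
  [7] addr=0x18c blk=24 s=0: VC-HIT | VC [12, 16]
  [8] addr=0x103 blk=16 s=0: VC-HIT | VC [12, 24]
  [9] addr=0xcd blk=12 s=0: VC-HIT | VC [16, 24]
  [10] addr=0xce blk=12 s=0: L1-HIT | VC [16, 24]

OUTCOME = VC-HIT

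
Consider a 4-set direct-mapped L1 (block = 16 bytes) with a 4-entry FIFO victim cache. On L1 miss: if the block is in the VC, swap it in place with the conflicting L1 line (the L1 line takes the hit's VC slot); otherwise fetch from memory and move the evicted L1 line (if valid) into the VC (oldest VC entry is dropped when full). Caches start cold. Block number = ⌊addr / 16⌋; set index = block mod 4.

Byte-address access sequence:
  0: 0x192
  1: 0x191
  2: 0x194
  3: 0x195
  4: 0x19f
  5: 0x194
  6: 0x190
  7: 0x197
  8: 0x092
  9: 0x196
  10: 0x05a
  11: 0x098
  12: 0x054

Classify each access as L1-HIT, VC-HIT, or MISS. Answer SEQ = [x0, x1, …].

SEQ = [MISS, L1-HIT, L1-HIT, L1-HIT, L1-HIT, L1-HIT, L1-HIT, L1-HIT, MISS, VC-HIT, MISS, VC-HIT, VC-HIT]

0: 0x192 (blk 25, set 1) → MISS  vc=[]
1: 0x191 (blk 25, set 1) → L1-HIT  vc=[]
2: 0x194 (blk 25, set 1) → L1-HIT  vc=[]
3: 0x195 (blk 25, set 1) → L1-HIT  vc=[]
4: 0x19f (blk 25, set 1) → L1-HIT  vc=[]
5: 0x194 (blk 25, set 1) → L1-HIT  vc=[]
6: 0x190 (blk 25, set 1) → L1-HIT  vc=[]
7: 0x197 (blk 25, set 1) → L1-HIT  vc=[]
8: 0x92 (blk 9, set 1) → MISS  vc=[25]
9: 0x196 (blk 25, set 1) → VC-HIT  vc=[9]
10: 0x5a (blk 5, set 1) → MISS  vc=[9, 25]
11: 0x98 (blk 9, set 1) → VC-HIT  vc=[5, 25]
12: 0x54 (blk 5, set 1) → VC-HIT  vc=[9, 25]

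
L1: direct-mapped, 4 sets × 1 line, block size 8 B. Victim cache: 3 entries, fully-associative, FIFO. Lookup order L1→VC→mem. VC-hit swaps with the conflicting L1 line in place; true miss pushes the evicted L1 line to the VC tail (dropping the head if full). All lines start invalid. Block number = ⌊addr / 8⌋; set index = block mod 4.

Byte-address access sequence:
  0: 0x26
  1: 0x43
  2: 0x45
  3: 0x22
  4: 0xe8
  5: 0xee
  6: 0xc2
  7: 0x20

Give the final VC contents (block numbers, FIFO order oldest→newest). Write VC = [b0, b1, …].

VC = [8, 24]

0: 0x26 (blk 4, set 0) → MISS  vc=[]
1: 0x43 (blk 8, set 0) → MISS  vc=[4]
2: 0x45 (blk 8, set 0) → L1-HIT  vc=[4]
3: 0x22 (blk 4, set 0) → VC-HIT  vc=[8]
4: 0xe8 (blk 29, set 1) → MISS  vc=[8]
5: 0xee (blk 29, set 1) → L1-HIT  vc=[8]
6: 0xc2 (blk 24, set 0) → MISS  vc=[8, 4]
7: 0x20 (blk 4, set 0) → VC-HIT  vc=[8, 24]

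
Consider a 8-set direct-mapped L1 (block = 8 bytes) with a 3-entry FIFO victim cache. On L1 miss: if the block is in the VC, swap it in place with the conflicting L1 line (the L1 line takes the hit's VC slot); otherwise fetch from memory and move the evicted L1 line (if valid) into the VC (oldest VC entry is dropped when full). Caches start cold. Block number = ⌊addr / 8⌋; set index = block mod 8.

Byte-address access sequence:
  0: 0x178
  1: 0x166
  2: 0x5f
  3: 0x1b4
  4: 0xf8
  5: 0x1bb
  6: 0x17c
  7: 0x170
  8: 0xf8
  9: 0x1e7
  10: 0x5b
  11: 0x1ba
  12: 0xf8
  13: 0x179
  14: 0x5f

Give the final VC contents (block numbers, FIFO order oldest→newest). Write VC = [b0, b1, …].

VC = [44, 55, 31]

  [0] addr=0x178 blk=47 s=7: MISS | VC []
  [1] addr=0x166 blk=44 s=4: MISS | VC []
  [2] addr=0x5f blk=11 s=3: MISS | VC []
  [3] addr=0x1b4 blk=54 s=6: MISS | VC []
  [4] addr=0xf8 blk=31 s=7: MISS | VC [47]
  [5] addr=0x1bb blk=55 s=7: MISS | VC [47, 31]
  [6] addr=0x17c blk=47 s=7: VC-HIT | VC [55, 31]
  [7] addr=0x170 blk=46 s=6: MISS | VC [55, 31, 54]
  [8] addr=0xf8 blk=31 s=7: VC-HIT | VC [55, 47, 54]
  [9] addr=0x1e7 blk=60 s=4: MISS | VC [47, 54, 44]
  [10] addr=0x5b blk=11 s=3: L1-HIT | VC [47, 54, 44]
  [11] addr=0x1ba blk=55 s=7: MISS | VC [54, 44, 31]
  [12] addr=0xf8 blk=31 s=7: VC-HIT | VC [54, 44, 55]
  [13] addr=0x179 blk=47 s=7: MISS | VC [44, 55, 31]
  [14] addr=0x5f blk=11 s=3: L1-HIT | VC [44, 55, 31]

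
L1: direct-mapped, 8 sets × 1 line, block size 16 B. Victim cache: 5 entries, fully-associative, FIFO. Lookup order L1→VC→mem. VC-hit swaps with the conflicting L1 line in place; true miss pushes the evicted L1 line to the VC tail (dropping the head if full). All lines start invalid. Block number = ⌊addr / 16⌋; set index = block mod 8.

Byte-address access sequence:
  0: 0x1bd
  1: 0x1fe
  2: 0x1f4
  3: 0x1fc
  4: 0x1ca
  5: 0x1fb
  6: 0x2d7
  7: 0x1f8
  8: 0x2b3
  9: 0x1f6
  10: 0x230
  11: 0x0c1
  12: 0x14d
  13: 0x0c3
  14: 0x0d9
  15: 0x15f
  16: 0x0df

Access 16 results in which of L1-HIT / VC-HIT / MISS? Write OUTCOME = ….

OUTCOME = VC-HIT

  [0] addr=0x1bd blk=27 s=3: MISS | VC []
  [1] addr=0x1fe blk=31 s=7: MISS | VC []
  [2] addr=0x1f4 blk=31 s=7: L1-HIT | VC []
  [3] addr=0x1fc blk=31 s=7: L1-HIT | VC []
  [4] addr=0x1ca blk=28 s=4: MISS | VC []
  [5] addr=0x1fb blk=31 s=7: L1-HIT | VC []
  [6] addr=0x2d7 blk=45 s=5: MISS | VC []
  [7] addr=0x1f8 blk=31 s=7: L1-HIT | VC []
  [8] addr=0x2b3 blk=43 s=3: MISS | VC [27]
  [9] addr=0x1f6 blk=31 s=7: L1-HIT | VC [27]
  [10] addr=0x230 blk=35 s=3: MISS | VC [27, 43]
  [11] addr=0xc1 blk=12 s=4: MISS | VC [27, 43, 28]
  [12] addr=0x14d blk=20 s=4: MISS | VC [27, 43, 28, 12]
  [13] addr=0xc3 blk=12 s=4: VC-HIT | VC [27, 43, 28, 20]
  [14] addr=0xd9 blk=13 s=5: MISS | VC [27, 43, 28, 20, 45]
  [15] addr=0x15f blk=21 s=5: MISS | VC [43, 28, 20, 45, 13]
  [16] addr=0xdf blk=13 s=5: VC-HIT | VC [43, 28, 20, 45, 21]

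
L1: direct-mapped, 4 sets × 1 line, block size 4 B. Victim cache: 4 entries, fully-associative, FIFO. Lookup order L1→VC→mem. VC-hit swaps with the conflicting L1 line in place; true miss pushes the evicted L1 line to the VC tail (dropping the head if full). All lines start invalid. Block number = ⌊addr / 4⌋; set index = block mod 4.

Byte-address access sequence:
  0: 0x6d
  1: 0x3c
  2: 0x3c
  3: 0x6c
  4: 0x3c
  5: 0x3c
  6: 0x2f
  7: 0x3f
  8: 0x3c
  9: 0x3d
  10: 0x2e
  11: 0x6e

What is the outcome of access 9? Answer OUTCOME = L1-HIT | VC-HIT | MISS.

OUTCOME = L1-HIT

  [0] addr=0x6d blk=27 s=3: MISS | VC []
  [1] addr=0x3c blk=15 s=3: MISS | VC [27]
  [2] addr=0x3c blk=15 s=3: L1-HIT | VC [27]
  [3] addr=0x6c blk=27 s=3: VC-HIT | VC [15]
  [4] addr=0x3c blk=15 s=3: VC-HIT | VC [27]
  [5] addr=0x3c blk=15 s=3: L1-HIT | VC [27]
  [6] addr=0x2f blk=11 s=3: MISS | VC [27, 15]
  [7] addr=0x3f blk=15 s=3: VC-HIT | VC [27, 11]
  [8] addr=0x3c blk=15 s=3: L1-HIT | VC [27, 11]
  [9] addr=0x3d blk=15 s=3: L1-HIT | VC [27, 11]
  [10] addr=0x2e blk=11 s=3: VC-HIT | VC [27, 15]
  [11] addr=0x6e blk=27 s=3: VC-HIT | VC [11, 15]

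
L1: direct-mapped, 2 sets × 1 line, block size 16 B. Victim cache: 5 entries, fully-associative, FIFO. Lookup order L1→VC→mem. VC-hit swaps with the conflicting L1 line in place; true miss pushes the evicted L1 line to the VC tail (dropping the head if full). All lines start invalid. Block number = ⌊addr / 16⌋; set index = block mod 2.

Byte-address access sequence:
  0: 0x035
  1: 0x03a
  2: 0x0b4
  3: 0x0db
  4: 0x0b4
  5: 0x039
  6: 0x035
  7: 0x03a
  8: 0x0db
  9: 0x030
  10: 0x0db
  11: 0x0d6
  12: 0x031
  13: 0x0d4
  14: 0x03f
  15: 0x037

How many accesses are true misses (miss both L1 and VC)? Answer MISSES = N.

MISSES = 3

  [0] addr=0x35 blk=3 s=1: MISS | VC []
  [1] addr=0x3a blk=3 s=1: L1-HIT | VC []
  [2] addr=0xb4 blk=11 s=1: MISS | VC [3]
  [3] addr=0xdb blk=13 s=1: MISS | VC [3, 11]
  [4] addr=0xb4 blk=11 s=1: VC-HIT | VC [3, 13]
  [5] addr=0x39 blk=3 s=1: VC-HIT | VC [11, 13]
  [6] addr=0x35 blk=3 s=1: L1-HIT | VC [11, 13]
  [7] addr=0x3a blk=3 s=1: L1-HIT | VC [11, 13]
  [8] addr=0xdb blk=13 s=1: VC-HIT | VC [11, 3]
  [9] addr=0x30 blk=3 s=1: VC-HIT | VC [11, 13]
  [10] addr=0xdb blk=13 s=1: VC-HIT | VC [11, 3]
  [11] addr=0xd6 blk=13 s=1: L1-HIT | VC [11, 3]
  [12] addr=0x31 blk=3 s=1: VC-HIT | VC [11, 13]
  [13] addr=0xd4 blk=13 s=1: VC-HIT | VC [11, 3]
  [14] addr=0x3f blk=3 s=1: VC-HIT | VC [11, 13]
  [15] addr=0x37 blk=3 s=1: L1-HIT | VC [11, 13]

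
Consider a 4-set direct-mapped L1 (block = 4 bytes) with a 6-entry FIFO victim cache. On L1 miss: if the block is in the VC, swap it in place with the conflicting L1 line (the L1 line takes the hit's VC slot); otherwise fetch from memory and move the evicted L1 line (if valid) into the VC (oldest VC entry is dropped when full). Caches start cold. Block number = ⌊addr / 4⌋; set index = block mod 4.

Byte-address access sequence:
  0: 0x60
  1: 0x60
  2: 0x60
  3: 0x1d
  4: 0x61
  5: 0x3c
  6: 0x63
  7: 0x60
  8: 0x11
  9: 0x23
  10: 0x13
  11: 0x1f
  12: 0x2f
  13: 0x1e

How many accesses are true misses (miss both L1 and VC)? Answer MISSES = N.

#0 0x60→b24/s0 MISS; vc=[]
#1 0x60→b24/s0 L1-HIT; vc=[]
#2 0x60→b24/s0 L1-HIT; vc=[]
#3 0x1d→b7/s3 MISS; vc=[]
#4 0x61→b24/s0 L1-HIT; vc=[]
#5 0x3c→b15/s3 MISS; vc=[7]
#6 0x63→b24/s0 L1-HIT; vc=[7]
#7 0x60→b24/s0 L1-HIT; vc=[7]
#8 0x11→b4/s0 MISS; vc=[7,24]
#9 0x23→b8/s0 MISS; vc=[7,24,4]
#10 0x13→b4/s0 VC-HIT; vc=[7,24,8]
#11 0x1f→b7/s3 VC-HIT; vc=[15,24,8]
#12 0x2f→b11/s3 MISS; vc=[15,24,8,7]
#13 0x1e→b7/s3 VC-HIT; vc=[15,24,8,11]

MISSES = 6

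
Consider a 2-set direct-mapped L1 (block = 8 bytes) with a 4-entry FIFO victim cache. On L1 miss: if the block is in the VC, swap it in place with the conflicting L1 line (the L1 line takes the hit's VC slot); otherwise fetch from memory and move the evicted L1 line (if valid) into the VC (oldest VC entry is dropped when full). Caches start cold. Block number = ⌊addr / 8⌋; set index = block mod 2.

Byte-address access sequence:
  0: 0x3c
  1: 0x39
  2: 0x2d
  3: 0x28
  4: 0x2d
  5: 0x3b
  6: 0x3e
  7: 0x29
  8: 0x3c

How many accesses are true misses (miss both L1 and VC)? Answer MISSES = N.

MISSES = 2

#0 0x3c→b7/s1 MISS; vc=[]
#1 0x39→b7/s1 L1-HIT; vc=[]
#2 0x2d→b5/s1 MISS; vc=[7]
#3 0x28→b5/s1 L1-HIT; vc=[7]
#4 0x2d→b5/s1 L1-HIT; vc=[7]
#5 0x3b→b7/s1 VC-HIT; vc=[5]
#6 0x3e→b7/s1 L1-HIT; vc=[5]
#7 0x29→b5/s1 VC-HIT; vc=[7]
#8 0x3c→b7/s1 VC-HIT; vc=[5]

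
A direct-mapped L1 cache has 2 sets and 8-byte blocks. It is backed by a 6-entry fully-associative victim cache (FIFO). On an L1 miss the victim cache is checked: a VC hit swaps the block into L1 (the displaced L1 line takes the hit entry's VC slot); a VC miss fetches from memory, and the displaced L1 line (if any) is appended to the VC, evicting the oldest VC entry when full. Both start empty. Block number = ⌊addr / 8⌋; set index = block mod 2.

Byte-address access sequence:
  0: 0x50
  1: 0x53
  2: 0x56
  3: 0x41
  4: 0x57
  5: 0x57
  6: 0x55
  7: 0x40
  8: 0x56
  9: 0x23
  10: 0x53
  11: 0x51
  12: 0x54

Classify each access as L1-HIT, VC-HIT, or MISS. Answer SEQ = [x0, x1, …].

SEQ = [MISS, L1-HIT, L1-HIT, MISS, VC-HIT, L1-HIT, L1-HIT, VC-HIT, VC-HIT, MISS, VC-HIT, L1-HIT, L1-HIT]

0: 0x50 (blk 10, set 0) → MISS  vc=[]
1: 0x53 (blk 10, set 0) → L1-HIT  vc=[]
2: 0x56 (blk 10, set 0) → L1-HIT  vc=[]
3: 0x41 (blk 8, set 0) → MISS  vc=[10]
4: 0x57 (blk 10, set 0) → VC-HIT  vc=[8]
5: 0x57 (blk 10, set 0) → L1-HIT  vc=[8]
6: 0x55 (blk 10, set 0) → L1-HIT  vc=[8]
7: 0x40 (blk 8, set 0) → VC-HIT  vc=[10]
8: 0x56 (blk 10, set 0) → VC-HIT  vc=[8]
9: 0x23 (blk 4, set 0) → MISS  vc=[8, 10]
10: 0x53 (blk 10, set 0) → VC-HIT  vc=[8, 4]
11: 0x51 (blk 10, set 0) → L1-HIT  vc=[8, 4]
12: 0x54 (blk 10, set 0) → L1-HIT  vc=[8, 4]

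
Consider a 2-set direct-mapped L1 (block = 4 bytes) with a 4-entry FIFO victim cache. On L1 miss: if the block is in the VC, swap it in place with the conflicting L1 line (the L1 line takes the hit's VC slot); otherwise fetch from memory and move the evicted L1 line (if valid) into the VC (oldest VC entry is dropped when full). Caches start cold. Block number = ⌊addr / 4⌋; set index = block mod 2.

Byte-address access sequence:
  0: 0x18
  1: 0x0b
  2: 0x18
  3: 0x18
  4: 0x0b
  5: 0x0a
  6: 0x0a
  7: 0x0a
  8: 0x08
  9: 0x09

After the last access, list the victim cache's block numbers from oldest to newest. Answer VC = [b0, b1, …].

VC = [6]

0: 0x18 (blk 6, set 0) → MISS  vc=[]
1: 0xb (blk 2, set 0) → MISS  vc=[6]
2: 0x18 (blk 6, set 0) → VC-HIT  vc=[2]
3: 0x18 (blk 6, set 0) → L1-HIT  vc=[2]
4: 0xb (blk 2, set 0) → VC-HIT  vc=[6]
5: 0xa (blk 2, set 0) → L1-HIT  vc=[6]
6: 0xa (blk 2, set 0) → L1-HIT  vc=[6]
7: 0xa (blk 2, set 0) → L1-HIT  vc=[6]
8: 0x8 (blk 2, set 0) → L1-HIT  vc=[6]
9: 0x9 (blk 2, set 0) → L1-HIT  vc=[6]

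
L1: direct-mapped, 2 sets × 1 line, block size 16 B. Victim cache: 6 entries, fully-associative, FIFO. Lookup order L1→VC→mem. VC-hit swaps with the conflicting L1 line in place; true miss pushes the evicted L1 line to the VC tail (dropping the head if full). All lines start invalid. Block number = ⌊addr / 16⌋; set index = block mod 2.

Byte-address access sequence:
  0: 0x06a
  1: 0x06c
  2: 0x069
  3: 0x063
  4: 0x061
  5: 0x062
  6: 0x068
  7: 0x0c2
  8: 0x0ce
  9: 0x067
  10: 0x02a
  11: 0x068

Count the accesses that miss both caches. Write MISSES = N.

0: 0x6a (blk 6, set 0) → MISS  vc=[]
1: 0x6c (blk 6, set 0) → L1-HIT  vc=[]
2: 0x69 (blk 6, set 0) → L1-HIT  vc=[]
3: 0x63 (blk 6, set 0) → L1-HIT  vc=[]
4: 0x61 (blk 6, set 0) → L1-HIT  vc=[]
5: 0x62 (blk 6, set 0) → L1-HIT  vc=[]
6: 0x68 (blk 6, set 0) → L1-HIT  vc=[]
7: 0xc2 (blk 12, set 0) → MISS  vc=[6]
8: 0xce (blk 12, set 0) → L1-HIT  vc=[6]
9: 0x67 (blk 6, set 0) → VC-HIT  vc=[12]
10: 0x2a (blk 2, set 0) → MISS  vc=[12, 6]
11: 0x68 (blk 6, set 0) → VC-HIT  vc=[12, 2]

MISSES = 3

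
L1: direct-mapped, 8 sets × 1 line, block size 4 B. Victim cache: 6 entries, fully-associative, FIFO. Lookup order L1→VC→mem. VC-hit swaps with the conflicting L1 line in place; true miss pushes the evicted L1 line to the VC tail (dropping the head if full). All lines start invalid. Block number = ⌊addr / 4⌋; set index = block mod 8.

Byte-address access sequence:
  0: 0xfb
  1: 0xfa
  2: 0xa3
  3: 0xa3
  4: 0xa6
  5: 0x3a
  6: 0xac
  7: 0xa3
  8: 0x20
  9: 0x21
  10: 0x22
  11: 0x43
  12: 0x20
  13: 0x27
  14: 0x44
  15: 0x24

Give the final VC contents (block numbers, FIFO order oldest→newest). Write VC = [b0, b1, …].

  [0] addr=0xfb blk=62 s=6: MISS | VC []
  [1] addr=0xfa blk=62 s=6: L1-HIT | VC []
  [2] addr=0xa3 blk=40 s=0: MISS | VC []
  [3] addr=0xa3 blk=40 s=0: L1-HIT | VC []
  [4] addr=0xa6 blk=41 s=1: MISS | VC []
  [5] addr=0x3a blk=14 s=6: MISS | VC [62]
  [6] addr=0xac blk=43 s=3: MISS | VC [62]
  [7] addr=0xa3 blk=40 s=0: L1-HIT | VC [62]
  [8] addr=0x20 blk=8 s=0: MISS | VC [62, 40]
  [9] addr=0x21 blk=8 s=0: L1-HIT | VC [62, 40]
  [10] addr=0x22 blk=8 s=0: L1-HIT | VC [62, 40]
  [11] addr=0x43 blk=16 s=0: MISS | VC [62, 40, 8]
  [12] addr=0x20 blk=8 s=0: VC-HIT | VC [62, 40, 16]
  [13] addr=0x27 blk=9 s=1: MISS | VC [62, 40, 16, 41]
  [14] addr=0x44 blk=17 s=1: MISS | VC [62, 40, 16, 41, 9]
  [15] addr=0x24 blk=9 s=1: VC-HIT | VC [62, 40, 16, 41, 17]

VC = [62, 40, 16, 41, 17]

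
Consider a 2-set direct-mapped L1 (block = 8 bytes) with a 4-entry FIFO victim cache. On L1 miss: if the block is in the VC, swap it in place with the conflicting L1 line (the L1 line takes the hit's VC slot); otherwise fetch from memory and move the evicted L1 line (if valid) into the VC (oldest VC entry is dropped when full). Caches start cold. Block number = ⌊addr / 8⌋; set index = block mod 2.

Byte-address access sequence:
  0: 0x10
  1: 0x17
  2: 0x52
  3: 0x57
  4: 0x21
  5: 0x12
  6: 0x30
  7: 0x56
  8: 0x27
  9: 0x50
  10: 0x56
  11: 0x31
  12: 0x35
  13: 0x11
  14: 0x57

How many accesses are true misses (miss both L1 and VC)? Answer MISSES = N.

MISSES = 4

0: 0x10 (blk 2, set 0) → MISS  vc=[]
1: 0x17 (blk 2, set 0) → L1-HIT  vc=[]
2: 0x52 (blk 10, set 0) → MISS  vc=[2]
3: 0x57 (blk 10, set 0) → L1-HIT  vc=[2]
4: 0x21 (blk 4, set 0) → MISS  vc=[2, 10]
5: 0x12 (blk 2, set 0) → VC-HIT  vc=[4, 10]
6: 0x30 (blk 6, set 0) → MISS  vc=[4, 10, 2]
7: 0x56 (blk 10, set 0) → VC-HIT  vc=[4, 6, 2]
8: 0x27 (blk 4, set 0) → VC-HIT  vc=[10, 6, 2]
9: 0x50 (blk 10, set 0) → VC-HIT  vc=[4, 6, 2]
10: 0x56 (blk 10, set 0) → L1-HIT  vc=[4, 6, 2]
11: 0x31 (blk 6, set 0) → VC-HIT  vc=[4, 10, 2]
12: 0x35 (blk 6, set 0) → L1-HIT  vc=[4, 10, 2]
13: 0x11 (blk 2, set 0) → VC-HIT  vc=[4, 10, 6]
14: 0x57 (blk 10, set 0) → VC-HIT  vc=[4, 2, 6]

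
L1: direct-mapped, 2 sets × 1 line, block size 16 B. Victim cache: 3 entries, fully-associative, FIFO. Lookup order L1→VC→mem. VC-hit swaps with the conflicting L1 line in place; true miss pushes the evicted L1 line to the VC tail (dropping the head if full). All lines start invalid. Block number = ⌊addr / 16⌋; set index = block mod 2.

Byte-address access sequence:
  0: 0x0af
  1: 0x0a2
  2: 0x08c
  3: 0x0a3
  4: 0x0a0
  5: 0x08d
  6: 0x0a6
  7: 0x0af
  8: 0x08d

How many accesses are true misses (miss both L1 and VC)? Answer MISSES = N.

#0 0xaf→b10/s0 MISS; vc=[]
#1 0xa2→b10/s0 L1-HIT; vc=[]
#2 0x8c→b8/s0 MISS; vc=[10]
#3 0xa3→b10/s0 VC-HIT; vc=[8]
#4 0xa0→b10/s0 L1-HIT; vc=[8]
#5 0x8d→b8/s0 VC-HIT; vc=[10]
#6 0xa6→b10/s0 VC-HIT; vc=[8]
#7 0xaf→b10/s0 L1-HIT; vc=[8]
#8 0x8d→b8/s0 VC-HIT; vc=[10]

MISSES = 2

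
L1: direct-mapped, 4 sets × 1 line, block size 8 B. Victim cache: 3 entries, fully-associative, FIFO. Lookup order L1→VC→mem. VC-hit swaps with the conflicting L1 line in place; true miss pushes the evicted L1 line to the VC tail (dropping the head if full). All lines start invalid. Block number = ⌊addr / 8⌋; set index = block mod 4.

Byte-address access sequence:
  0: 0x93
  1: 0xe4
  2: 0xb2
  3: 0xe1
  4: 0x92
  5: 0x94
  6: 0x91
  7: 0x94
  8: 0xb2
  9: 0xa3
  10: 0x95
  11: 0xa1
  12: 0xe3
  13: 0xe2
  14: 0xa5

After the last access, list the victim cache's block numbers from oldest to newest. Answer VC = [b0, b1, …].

0: 0x93 (blk 18, set 2) → MISS  vc=[]
1: 0xe4 (blk 28, set 0) → MISS  vc=[]
2: 0xb2 (blk 22, set 2) → MISS  vc=[18]
3: 0xe1 (blk 28, set 0) → L1-HIT  vc=[18]
4: 0x92 (blk 18, set 2) → VC-HIT  vc=[22]
5: 0x94 (blk 18, set 2) → L1-HIT  vc=[22]
6: 0x91 (blk 18, set 2) → L1-HIT  vc=[22]
7: 0x94 (blk 18, set 2) → L1-HIT  vc=[22]
8: 0xb2 (blk 22, set 2) → VC-HIT  vc=[18]
9: 0xa3 (blk 20, set 0) → MISS  vc=[18, 28]
10: 0x95 (blk 18, set 2) → VC-HIT  vc=[22, 28]
11: 0xa1 (blk 20, set 0) → L1-HIT  vc=[22, 28]
12: 0xe3 (blk 28, set 0) → VC-HIT  vc=[22, 20]
13: 0xe2 (blk 28, set 0) → L1-HIT  vc=[22, 20]
14: 0xa5 (blk 20, set 0) → VC-HIT  vc=[22, 28]

VC = [22, 28]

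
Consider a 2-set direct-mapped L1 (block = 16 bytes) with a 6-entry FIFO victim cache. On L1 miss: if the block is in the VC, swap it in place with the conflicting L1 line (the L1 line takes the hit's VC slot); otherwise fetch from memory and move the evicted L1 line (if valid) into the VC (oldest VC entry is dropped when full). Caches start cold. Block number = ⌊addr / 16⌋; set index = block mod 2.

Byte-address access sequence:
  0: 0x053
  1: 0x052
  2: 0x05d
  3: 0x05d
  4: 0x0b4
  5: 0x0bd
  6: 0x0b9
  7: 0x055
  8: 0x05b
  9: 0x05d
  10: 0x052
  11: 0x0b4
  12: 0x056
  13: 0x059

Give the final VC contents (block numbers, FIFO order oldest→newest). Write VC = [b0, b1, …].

VC = [11]

#0 0x53→b5/s1 MISS; vc=[]
#1 0x52→b5/s1 L1-HIT; vc=[]
#2 0x5d→b5/s1 L1-HIT; vc=[]
#3 0x5d→b5/s1 L1-HIT; vc=[]
#4 0xb4→b11/s1 MISS; vc=[5]
#5 0xbd→b11/s1 L1-HIT; vc=[5]
#6 0xb9→b11/s1 L1-HIT; vc=[5]
#7 0x55→b5/s1 VC-HIT; vc=[11]
#8 0x5b→b5/s1 L1-HIT; vc=[11]
#9 0x5d→b5/s1 L1-HIT; vc=[11]
#10 0x52→b5/s1 L1-HIT; vc=[11]
#11 0xb4→b11/s1 VC-HIT; vc=[5]
#12 0x56→b5/s1 VC-HIT; vc=[11]
#13 0x59→b5/s1 L1-HIT; vc=[11]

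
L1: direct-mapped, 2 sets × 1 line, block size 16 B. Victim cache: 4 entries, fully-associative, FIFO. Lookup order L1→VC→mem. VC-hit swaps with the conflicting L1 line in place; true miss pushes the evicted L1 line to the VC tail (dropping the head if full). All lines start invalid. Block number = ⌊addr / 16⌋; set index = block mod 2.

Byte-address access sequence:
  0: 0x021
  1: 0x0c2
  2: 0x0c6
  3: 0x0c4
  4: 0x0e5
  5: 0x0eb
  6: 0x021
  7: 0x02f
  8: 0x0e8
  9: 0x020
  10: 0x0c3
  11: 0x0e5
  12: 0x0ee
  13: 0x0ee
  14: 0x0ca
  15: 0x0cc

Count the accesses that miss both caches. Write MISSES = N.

  [0] addr=0x21 blk=2 s=0: MISS | VC []
  [1] addr=0xc2 blk=12 s=0: MISS | VC [2]
  [2] addr=0xc6 blk=12 s=0: L1-HIT | VC [2]
  [3] addr=0xc4 blk=12 s=0: L1-HIT | VC [2]
  [4] addr=0xe5 blk=14 s=0: MISS | VC [2, 12]
  [5] addr=0xeb blk=14 s=0: L1-HIT | VC [2, 12]
  [6] addr=0x21 blk=2 s=0: VC-HIT | VC [14, 12]
  [7] addr=0x2f blk=2 s=0: L1-HIT | VC [14, 12]
  [8] addr=0xe8 blk=14 s=0: VC-HIT | VC [2, 12]
  [9] addr=0x20 blk=2 s=0: VC-HIT | VC [14, 12]
  [10] addr=0xc3 blk=12 s=0: VC-HIT | VC [14, 2]
  [11] addr=0xe5 blk=14 s=0: VC-HIT | VC [12, 2]
  [12] addr=0xee blk=14 s=0: L1-HIT | VC [12, 2]
  [13] addr=0xee blk=14 s=0: L1-HIT | VC [12, 2]
  [14] addr=0xca blk=12 s=0: VC-HIT | VC [14, 2]
  [15] addr=0xcc blk=12 s=0: L1-HIT | VC [14, 2]

MISSES = 3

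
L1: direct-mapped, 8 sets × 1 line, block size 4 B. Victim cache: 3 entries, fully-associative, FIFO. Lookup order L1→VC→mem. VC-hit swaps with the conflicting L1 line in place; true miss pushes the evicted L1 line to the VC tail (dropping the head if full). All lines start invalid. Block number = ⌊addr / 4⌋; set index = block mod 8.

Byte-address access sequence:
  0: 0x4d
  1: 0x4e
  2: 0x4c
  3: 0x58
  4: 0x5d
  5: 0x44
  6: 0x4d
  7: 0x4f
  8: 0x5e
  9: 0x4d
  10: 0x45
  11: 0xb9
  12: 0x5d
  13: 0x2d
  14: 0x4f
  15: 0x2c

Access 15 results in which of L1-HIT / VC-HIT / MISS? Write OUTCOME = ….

0: 0x4d (blk 19, set 3) → MISS  vc=[]
1: 0x4e (blk 19, set 3) → L1-HIT  vc=[]
2: 0x4c (blk 19, set 3) → L1-HIT  vc=[]
3: 0x58 (blk 22, set 6) → MISS  vc=[]
4: 0x5d (blk 23, set 7) → MISS  vc=[]
5: 0x44 (blk 17, set 1) → MISS  vc=[]
6: 0x4d (blk 19, set 3) → L1-HIT  vc=[]
7: 0x4f (blk 19, set 3) → L1-HIT  vc=[]
8: 0x5e (blk 23, set 7) → L1-HIT  vc=[]
9: 0x4d (blk 19, set 3) → L1-HIT  vc=[]
10: 0x45 (blk 17, set 1) → L1-HIT  vc=[]
11: 0xb9 (blk 46, set 6) → MISS  vc=[22]
12: 0x5d (blk 23, set 7) → L1-HIT  vc=[22]
13: 0x2d (blk 11, set 3) → MISS  vc=[22, 19]
14: 0x4f (blk 19, set 3) → VC-HIT  vc=[22, 11]
15: 0x2c (blk 11, set 3) → VC-HIT  vc=[22, 19]

OUTCOME = VC-HIT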